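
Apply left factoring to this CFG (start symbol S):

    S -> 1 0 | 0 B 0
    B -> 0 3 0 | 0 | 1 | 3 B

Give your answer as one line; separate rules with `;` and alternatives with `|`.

B has alternatives sharing prefix '0': factor to B → 0 B' with B' → 3 0 | ε.

S -> 1 0 | 0 B 0; B -> 1 | 3 B | 0 B'; B' -> 3 0 | ε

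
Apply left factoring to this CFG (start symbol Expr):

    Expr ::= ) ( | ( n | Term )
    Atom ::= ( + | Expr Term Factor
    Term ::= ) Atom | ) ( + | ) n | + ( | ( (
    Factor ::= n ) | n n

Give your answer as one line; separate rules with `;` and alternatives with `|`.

Term has alternatives sharing prefix ')': factor to Term → ) Term1 with Term1 → Atom | ( + | n.
Factor has alternatives sharing prefix 'n': factor to Factor → n Factor1 with Factor1 → ) | n.

Expr ::= ) ( | ( n | Term ); Atom ::= ( + | Expr Term Factor; Term ::= + ( | ( ( | ) Term1; Factor ::= n Factor1; Term1 ::= Atom | ( + | n; Factor1 ::= ) | n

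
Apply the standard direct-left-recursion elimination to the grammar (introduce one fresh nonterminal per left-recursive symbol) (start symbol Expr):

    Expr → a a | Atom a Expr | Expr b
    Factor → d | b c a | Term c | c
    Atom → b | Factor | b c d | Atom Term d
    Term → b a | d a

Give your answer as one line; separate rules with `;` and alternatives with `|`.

Expr → a a Expr1 | Atom a Expr Expr1; Factor → d | b c a | Term c | c; Atom → b Atom1 | Factor Atom1 | b c d Atom1; Term → b a | d a; Expr1 → b Expr1 | ε; Atom1 → Term d Atom1 | ε

Expr, Atom are directly left-recursive.
For Expr: α = {b}, β = {a a, Atom a Expr}. Rewrite as Expr → β Expr1 and Expr1 → α Expr1 | ε.
For Atom: α = {Term d}, β = {b, Factor, b c d}. Rewrite as Atom → β Atom1 and Atom1 → α Atom1 | ε.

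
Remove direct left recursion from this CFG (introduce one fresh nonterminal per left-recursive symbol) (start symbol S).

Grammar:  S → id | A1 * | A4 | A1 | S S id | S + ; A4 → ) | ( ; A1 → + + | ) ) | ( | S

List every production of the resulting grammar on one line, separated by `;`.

S is directly left-recursive.
For S: α = {S id, +}, β = {id, A1 *, A4, A1}. Rewrite as S → β S' and S' → α S' | ε.

S → id S' | A1 * S' | A4 S' | A1 S'; A4 → ) | (; A1 → + + | ) ) | ( | S; S' → S id S' | + S' | ε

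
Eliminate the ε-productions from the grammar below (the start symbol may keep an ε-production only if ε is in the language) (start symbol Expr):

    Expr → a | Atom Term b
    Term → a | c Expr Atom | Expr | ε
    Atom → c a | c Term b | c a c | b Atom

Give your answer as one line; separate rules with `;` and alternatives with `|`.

Nullable nonterminals: {Term}.
ε ∉ L(G), so no ε-production is kept.
Add the nullable-subset variants: Expr → Atom Term b gives Atom Term b | Atom b. Atom → c Term b gives c Term b | c b.

Expr → a | Atom Term b | Atom b; Term → a | c Expr Atom | Expr; Atom → c a | c Term b | c b | c a c | b Atom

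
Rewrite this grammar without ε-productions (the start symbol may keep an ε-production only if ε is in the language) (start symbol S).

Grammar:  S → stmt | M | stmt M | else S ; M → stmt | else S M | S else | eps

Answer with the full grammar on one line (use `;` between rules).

S → stmt | M | stmt M | else S | else | eps; M → stmt | else S M | else S | else M | else | S else

Nullable nonterminals: {M, S}.
ε ∈ L(G) since S is nullable, so keep S → ε.
Expand every rule over subsets of its nullable positions: S → else S gives else S | else. M → else S M gives else S M | else S | else M | else.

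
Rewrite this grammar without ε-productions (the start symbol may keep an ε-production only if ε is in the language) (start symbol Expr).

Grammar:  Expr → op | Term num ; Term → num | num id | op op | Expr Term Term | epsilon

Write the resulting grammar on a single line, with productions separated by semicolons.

Nullable set = {Term}.
ε ∉ L(G), so no ε-production is kept.
For each production, add variants omitting each subset of nullable occurrences: Expr → Term num gives Term num | num. Term → Expr Term Term gives Expr Term Term | Expr Term | Expr.

Expr → op | Term num | num; Term → num | num id | op op | Expr Term Term | Expr Term | Expr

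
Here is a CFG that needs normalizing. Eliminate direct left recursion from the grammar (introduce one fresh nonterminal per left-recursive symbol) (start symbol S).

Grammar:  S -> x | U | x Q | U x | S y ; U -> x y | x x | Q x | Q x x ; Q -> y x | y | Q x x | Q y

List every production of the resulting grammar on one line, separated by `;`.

S -> x S' | U S' | x Q S' | U x S'; U -> x y | x x | Q x | Q x x; Q -> y x Q' | y Q'; S' -> y S' | ε; Q' -> x x Q' | y Q' | ε

S, Q are directly left-recursive.
For S: α = {y}, β = {x, U, x Q, U x}. Rewrite as S → β S' and S' → α S' | ε.
For Q: α = {x x, y}, β = {y x, y}. Rewrite as Q → β Q' and Q' → α Q' | ε.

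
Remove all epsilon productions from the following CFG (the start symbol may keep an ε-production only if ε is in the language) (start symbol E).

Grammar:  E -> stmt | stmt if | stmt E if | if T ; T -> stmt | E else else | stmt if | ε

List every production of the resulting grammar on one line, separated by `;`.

E -> stmt | stmt if | stmt E if | if T | if; T -> stmt | E else else | stmt if

The nullable symbols are {T}.
ε ∉ L(G), so no ε-production is kept.
Add the nullable-subset variants: E → if T gives if T | if.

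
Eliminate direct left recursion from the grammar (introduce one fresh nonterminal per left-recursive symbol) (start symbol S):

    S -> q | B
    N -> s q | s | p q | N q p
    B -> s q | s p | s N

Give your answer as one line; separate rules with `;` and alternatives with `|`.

S -> q | B; N -> s q N' | s N' | p q N'; B -> s q | s p | s N; N' -> q p N' | eps

Directly left-recursive nonterminal: N.
For N: α = {q p}, β = {s q, s, p q}. Rewrite as N → β N' and N' → α N' | ε.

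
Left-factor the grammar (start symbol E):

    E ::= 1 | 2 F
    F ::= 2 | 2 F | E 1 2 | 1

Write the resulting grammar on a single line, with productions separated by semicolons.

E ::= 1 | 2 F; F ::= E 1 2 | 1 | 2 F'; F' ::= ε | F

F has alternatives sharing prefix '2': factor to F → 2 F' with F' → ε | F.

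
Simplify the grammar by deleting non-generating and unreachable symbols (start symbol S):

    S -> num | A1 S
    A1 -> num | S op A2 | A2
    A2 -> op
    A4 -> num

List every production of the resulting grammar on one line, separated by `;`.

Generating nonterminals: {A1, A2, A4, S}.
Reachable from S after that: {A1, A2, S}.
Removed useless symbols: {A4} and every production mentioning them.

S -> num | A1 S; A1 -> num | S op A2 | A2; A2 -> op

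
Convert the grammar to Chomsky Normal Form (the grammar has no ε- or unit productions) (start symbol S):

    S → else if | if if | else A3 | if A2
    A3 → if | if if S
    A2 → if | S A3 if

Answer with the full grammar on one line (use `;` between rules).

Introduce a nonterminal for each terminal appearing in a rule of length ≥ 2: X1 → else, X2 → if.
Binarize each right-hand side of length ≥ 3 by chaining fresh nonterminals (Y1, Y2, …): affected rules were A3 → X2 X2 S; A2 → S A3 X2.

S → X1 X2 | X2 X2 | X1 A3 | X2 A2; A3 → if | X2 Y1; A2 → if | S Y2; X1 → else; X2 → if; Y1 → X2 S; Y2 → A3 X2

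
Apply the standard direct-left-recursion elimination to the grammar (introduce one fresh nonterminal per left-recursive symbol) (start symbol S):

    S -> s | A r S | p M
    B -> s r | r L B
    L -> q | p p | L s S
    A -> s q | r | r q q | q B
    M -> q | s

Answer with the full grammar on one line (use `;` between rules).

Directly left-recursive nonterminal: L.
For L: α = {s S}, β = {q, p p}. Rewrite as L → β L' and L' → α L' | ε.

S -> s | A r S | p M; B -> s r | r L B; L -> q L' | p p L'; A -> s q | r | r q q | q B; M -> q | s; L' -> s S L' | ε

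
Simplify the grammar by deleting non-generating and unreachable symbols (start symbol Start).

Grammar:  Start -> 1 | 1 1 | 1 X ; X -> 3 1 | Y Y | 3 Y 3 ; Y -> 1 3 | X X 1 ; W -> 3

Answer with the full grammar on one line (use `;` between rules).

Start -> 1 | 1 1 | 1 X; X -> 3 1 | Y Y | 3 Y 3; Y -> 1 3 | X X 1

Generating nonterminals: {Start, W, X, Y}.
Reachable from Start after that: {Start, X, Y}.
Removed useless symbols: {W} and every production mentioning them.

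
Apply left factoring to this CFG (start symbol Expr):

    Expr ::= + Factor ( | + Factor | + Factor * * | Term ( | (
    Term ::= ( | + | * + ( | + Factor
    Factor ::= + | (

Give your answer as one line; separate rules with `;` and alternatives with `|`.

Expr ::= Term ( | ( | + Factor Expr1; Term ::= ( | * + ( | + Term1; Factor ::= + | (; Expr1 ::= ( | ε | * *; Term1 ::= ε | Factor

Expr has alternatives sharing prefix '+ Factor': factor to Expr → + Factor Expr1 with Expr1 → ( | ε | * *.
Term has alternatives sharing prefix '+': factor to Term → + Term1 with Term1 → ε | Factor.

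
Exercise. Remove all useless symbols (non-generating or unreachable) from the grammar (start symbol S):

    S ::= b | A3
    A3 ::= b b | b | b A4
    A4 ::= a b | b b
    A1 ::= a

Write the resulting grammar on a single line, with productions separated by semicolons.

S ::= b | A3; A3 ::= b b | b | b A4; A4 ::= a b | b b

Generating nonterminals: {A1, A3, A4, S}.
Reachable from S after that: {A3, A4, S}.
Removed useless symbols: {A1} and every production mentioning them.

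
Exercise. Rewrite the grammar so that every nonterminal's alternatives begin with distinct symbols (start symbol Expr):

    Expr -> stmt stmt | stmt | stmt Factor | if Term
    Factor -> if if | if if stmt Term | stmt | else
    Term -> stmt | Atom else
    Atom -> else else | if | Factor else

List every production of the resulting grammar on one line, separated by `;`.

Expr has alternatives sharing prefix 'stmt': factor to Expr → stmt Expr1 with Expr1 → stmt | ε | Factor.
Factor has alternatives sharing prefix 'if if': factor to Factor → if if Factor1 with Factor1 → ε | stmt Term.

Expr -> if Term | stmt Expr1; Factor -> stmt | else | if if Factor1; Term -> stmt | Atom else; Atom -> else else | if | Factor else; Expr1 -> stmt | ε | Factor; Factor1 -> ε | stmt Term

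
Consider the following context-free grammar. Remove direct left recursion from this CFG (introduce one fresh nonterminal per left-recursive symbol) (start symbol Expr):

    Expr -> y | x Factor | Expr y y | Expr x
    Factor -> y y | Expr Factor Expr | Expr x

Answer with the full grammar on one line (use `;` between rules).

Expr -> y Expr1 | x Factor Expr1; Factor -> y y | Expr Factor Expr | Expr x; Expr1 -> y y Expr1 | x Expr1 | eps

Left recursion appears on Expr.
For Expr: α = {y y, x}, β = {y, x Factor}. Rewrite as Expr → β Expr1 and Expr1 → α Expr1 | ε.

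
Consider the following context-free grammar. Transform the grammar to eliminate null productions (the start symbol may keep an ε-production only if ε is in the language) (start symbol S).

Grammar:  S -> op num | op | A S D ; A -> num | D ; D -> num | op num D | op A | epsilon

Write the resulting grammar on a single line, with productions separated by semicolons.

Nullable set = {A, D}.
ε ∉ L(G), so no ε-production is kept.
Expand every rule over subsets of its nullable positions: S → A S D gives A S D | A S | S D. D → op num D gives op num D | op num. D → op A gives op A | op.

S -> op num | op | A S D | A S | S D; A -> num | D; D -> num | op num D | op num | op A | op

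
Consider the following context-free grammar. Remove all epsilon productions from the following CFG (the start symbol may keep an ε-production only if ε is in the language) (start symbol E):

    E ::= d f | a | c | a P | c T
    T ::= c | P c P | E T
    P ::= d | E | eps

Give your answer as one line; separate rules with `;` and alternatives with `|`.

Nullable set = {P}.
ε ∉ L(G), so no ε-production is kept.
Add the nullable-subset variants: T → P c P gives P c P | P c | c P.

E ::= d f | a | c | a P | c T; T ::= c | P c P | P c | c P | E T; P ::= d | E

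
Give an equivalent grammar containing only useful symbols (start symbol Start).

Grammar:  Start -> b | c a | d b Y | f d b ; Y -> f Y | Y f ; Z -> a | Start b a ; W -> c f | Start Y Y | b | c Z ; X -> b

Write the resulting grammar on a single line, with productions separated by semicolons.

Start -> b | c a | f d b

Generating nonterminals: {Start, W, X, Z}.
Reachable from Start after that: {Start}.
Removed useless symbols: {W, X, Y, Z} and every production mentioning them.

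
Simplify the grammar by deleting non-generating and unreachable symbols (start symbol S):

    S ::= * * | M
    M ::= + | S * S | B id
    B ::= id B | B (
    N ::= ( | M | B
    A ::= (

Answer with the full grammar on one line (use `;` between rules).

S ::= * * | M; M ::= + | S * S

Generating nonterminals: {A, M, N, S}.
Reachable from S after that: {M, S}.
Removed useless symbols: {A, B, N} and every production mentioning them.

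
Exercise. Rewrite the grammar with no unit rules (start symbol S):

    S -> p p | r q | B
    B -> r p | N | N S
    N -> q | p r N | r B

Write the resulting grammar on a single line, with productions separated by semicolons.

S -> r p | N S | p p | r q | q | p r N | r B; B -> r p | N S | q | p r N | r B; N -> q | p r N | r B

Unit pairs: B ⇒* {N}; S ⇒* {B, N}.
For each unit pair (A, B), copy every non-unit production of B to A, then drop all unit productions.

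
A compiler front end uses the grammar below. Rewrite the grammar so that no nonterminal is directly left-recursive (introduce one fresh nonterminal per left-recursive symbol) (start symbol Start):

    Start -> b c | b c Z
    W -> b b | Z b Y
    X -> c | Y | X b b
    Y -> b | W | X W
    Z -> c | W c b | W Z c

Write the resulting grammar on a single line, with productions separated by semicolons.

Start -> b c | b c Z; W -> b b | Z b Y; X -> c X1 | Y X1; Y -> b | W | X W; Z -> c | W c b | W Z c; X1 -> b b X1 | ε

X is directly left-recursive.
For X: α = {b b}, β = {c, Y}. Rewrite as X → β X1 and X1 → α X1 | ε.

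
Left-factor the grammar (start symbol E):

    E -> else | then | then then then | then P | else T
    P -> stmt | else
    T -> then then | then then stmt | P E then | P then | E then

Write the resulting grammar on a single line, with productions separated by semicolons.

E -> then E' | else E''; P -> stmt | else; T -> E then | then then T' | P T''; E' -> ε | then then | P; E'' -> ε | T; T' -> ε | stmt; T'' -> E then | then

E has alternatives sharing prefix 'then': factor to E → then E' with E' → ε | then then | P.
E has alternatives sharing prefix 'else': factor to E → else E'' with E'' → ε | T.
T has alternatives sharing prefix 'then then': factor to T → then then T' with T' → ε | stmt.
T has alternatives sharing prefix 'P': factor to T → P T'' with T'' → E then | then.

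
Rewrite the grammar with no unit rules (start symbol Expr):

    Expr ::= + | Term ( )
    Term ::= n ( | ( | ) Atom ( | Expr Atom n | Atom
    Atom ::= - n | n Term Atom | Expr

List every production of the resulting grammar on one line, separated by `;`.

Unit pairs: Atom ⇒* {Expr}; Term ⇒* {Atom, Expr}.
For each unit pair (A, B), copy every non-unit production of B to A, then drop all unit productions.

Expr ::= + | Term ( ); Term ::= n ( | ( | ) Atom ( | Expr Atom n | - n | n Term Atom | + | Term ( ); Atom ::= - n | n Term Atom | + | Term ( )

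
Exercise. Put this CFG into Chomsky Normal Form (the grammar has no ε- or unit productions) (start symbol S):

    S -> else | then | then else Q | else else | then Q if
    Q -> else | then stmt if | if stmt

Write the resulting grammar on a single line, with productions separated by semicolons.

Introduce a nonterminal for each terminal appearing in a rule of length ≥ 2: X1 → then, X2 → else, X3 → if, X4 → stmt.
Binarize each right-hand side of length ≥ 3 by chaining fresh nonterminals (Y1, Y2, …): affected rules were S → X1 X2 Q; S → X1 Q X3; Q → X1 X4 X3.

S -> else | then | X1 Y1 | X2 X2 | X1 Y2; Q -> else | X1 Y3 | X3 X4; X1 -> then; X2 -> else; X3 -> if; X4 -> stmt; Y1 -> X2 Q; Y2 -> Q X3; Y3 -> X4 X3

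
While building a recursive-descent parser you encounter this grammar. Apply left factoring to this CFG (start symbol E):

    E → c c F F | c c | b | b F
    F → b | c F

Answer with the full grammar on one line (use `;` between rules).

E → c c E' | b E''; F → b | c F; E' → F F | ε; E'' → ε | F

E has alternatives sharing prefix 'c c': factor to E → c c E' with E' → F F | ε.
E has alternatives sharing prefix 'b': factor to E → b E'' with E'' → ε | F.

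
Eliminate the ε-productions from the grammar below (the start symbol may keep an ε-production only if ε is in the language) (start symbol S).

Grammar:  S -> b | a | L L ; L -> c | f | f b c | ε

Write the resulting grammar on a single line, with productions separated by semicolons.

S -> b | a | L L | L | ε; L -> c | f | f b c

Nullable nonterminals: {L, S}.
ε ∈ L(G) since S is nullable, so keep S → ε.
Expand every rule over subsets of its nullable positions: S → L L gives L L | L.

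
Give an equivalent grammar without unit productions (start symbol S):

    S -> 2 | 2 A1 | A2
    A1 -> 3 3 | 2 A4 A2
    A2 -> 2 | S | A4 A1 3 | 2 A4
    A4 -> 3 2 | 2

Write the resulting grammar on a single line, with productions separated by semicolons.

S -> 2 | A4 A1 3 | 2 A4 | 2 A1; A1 -> 3 3 | 2 A4 A2; A2 -> 2 | A4 A1 3 | 2 A4 | 2 A1; A4 -> 3 2 | 2

Unit pairs: A2 ⇒* {S}; S ⇒* {A2}.
Replace each nonterminal's rules with the union of the non-unit rules of every nonterminal it unit-derives.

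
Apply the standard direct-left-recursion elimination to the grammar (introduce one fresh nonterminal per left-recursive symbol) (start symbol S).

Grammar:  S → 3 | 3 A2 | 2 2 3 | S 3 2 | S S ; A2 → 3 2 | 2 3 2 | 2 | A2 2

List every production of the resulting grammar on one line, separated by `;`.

Left recursion appears on S, A2.
For S: α = {3 2, S}, β = {3, 3 A2, 2 2 3}. Rewrite as S → β S' and S' → α S' | ε.
For A2: α = {2}, β = {3 2, 2 3 2, 2}. Rewrite as A2 → β A2' and A2' → α A2' | ε.

S → 3 S' | 3 A2 S' | 2 2 3 S'; A2 → 3 2 A2' | 2 3 2 A2' | 2 A2'; S' → 3 2 S' | S S' | ε; A2' → 2 A2' | ε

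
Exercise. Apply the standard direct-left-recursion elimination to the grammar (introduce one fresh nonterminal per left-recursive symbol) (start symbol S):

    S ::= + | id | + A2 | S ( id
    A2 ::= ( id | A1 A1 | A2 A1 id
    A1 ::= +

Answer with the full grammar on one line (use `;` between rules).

Left recursion appears on S, A2.
For S: α = {( id}, β = {+, id, + A2}. Rewrite as S → β S' and S' → α S' | ε.
For A2: α = {A1 id}, β = {( id, A1 A1}. Rewrite as A2 → β A2' and A2' → α A2' | ε.

S ::= + S' | id S' | + A2 S'; A2 ::= ( id A2' | A1 A1 A2'; A1 ::= +; S' ::= ( id S' | ε; A2' ::= A1 id A2' | ε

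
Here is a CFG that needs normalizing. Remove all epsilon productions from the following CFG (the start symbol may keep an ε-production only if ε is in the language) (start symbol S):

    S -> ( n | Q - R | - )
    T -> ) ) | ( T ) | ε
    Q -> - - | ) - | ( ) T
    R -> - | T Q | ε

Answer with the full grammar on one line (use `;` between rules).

The nullable symbols are {R, T}.
ε ∉ L(G), so no ε-production is kept.
Add the nullable-subset variants: S → Q - R gives Q - R | Q -. T → ( T ) gives ( T ) | ( ). Q → ( ) T gives ( ) T | ( ). R → T Q gives T Q | Q.

S -> ( n | Q - R | Q - | - ); T -> ) ) | ( T ) | ( ); Q -> - - | ) - | ( ) T | ( ); R -> - | T Q | Q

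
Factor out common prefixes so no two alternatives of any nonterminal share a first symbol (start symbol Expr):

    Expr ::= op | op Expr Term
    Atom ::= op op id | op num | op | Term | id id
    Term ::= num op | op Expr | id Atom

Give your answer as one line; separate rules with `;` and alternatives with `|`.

Expr has alternatives sharing prefix 'op': factor to Expr → op Expr1 with Expr1 → ε | Expr Term.
Atom has alternatives sharing prefix 'op': factor to Atom → op Atom1 with Atom1 → op id | num | ε.

Expr ::= op Expr1; Atom ::= Term | id id | op Atom1; Term ::= num op | op Expr | id Atom; Expr1 ::= ε | Expr Term; Atom1 ::= op id | num | ε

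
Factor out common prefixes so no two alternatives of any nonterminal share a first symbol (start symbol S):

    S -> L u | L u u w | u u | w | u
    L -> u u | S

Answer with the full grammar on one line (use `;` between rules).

S has alternatives sharing prefix 'L u': factor to S → L u S' with S' → ε | u w.
S has alternatives sharing prefix 'u': factor to S → u S'' with S'' → u | ε.

S -> w | L u S' | u S''; L -> u u | S; S' -> ε | u w; S'' -> u | ε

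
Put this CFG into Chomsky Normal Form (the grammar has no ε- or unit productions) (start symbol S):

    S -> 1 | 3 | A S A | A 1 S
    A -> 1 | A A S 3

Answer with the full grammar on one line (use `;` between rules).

S -> 1 | 3 | A Y1 | A Y2; A -> 1 | A Y3; X1 -> 1; X2 -> 3; Y1 -> S A; Y2 -> X1 S; Y3 -> A Y4; Y4 -> S X2

Introduce a nonterminal for each terminal appearing in a rule of length ≥ 2: X1 → 1, X2 → 3.
Binarize each right-hand side of length ≥ 3 by chaining fresh nonterminals (Y1, Y2, …): affected rules were S → A S A; S → A X1 S; A → A A S X2.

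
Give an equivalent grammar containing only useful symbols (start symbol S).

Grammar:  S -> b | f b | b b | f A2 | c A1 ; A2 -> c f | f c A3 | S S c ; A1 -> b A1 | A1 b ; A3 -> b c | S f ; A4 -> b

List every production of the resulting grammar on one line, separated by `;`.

S -> b | f b | b b | f A2; A2 -> c f | f c A3 | S S c; A3 -> b c | S f

Generating nonterminals: {A2, A3, A4, S}.
Reachable from S after that: {A2, A3, S}.
Removed useless symbols: {A1, A4} and every production mentioning them.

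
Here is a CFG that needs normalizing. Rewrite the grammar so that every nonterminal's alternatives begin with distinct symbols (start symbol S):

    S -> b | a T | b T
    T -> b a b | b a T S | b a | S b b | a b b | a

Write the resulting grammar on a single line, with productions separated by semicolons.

S -> a T | b S'; T -> S b b | b a T' | a T''; S' -> ε | T; T' -> b | T S | ε; T'' -> b b | ε

S has alternatives sharing prefix 'b': factor to S → b S' with S' → ε | T.
T has alternatives sharing prefix 'b a': factor to T → b a T' with T' → b | T S | ε.
T has alternatives sharing prefix 'a': factor to T → a T'' with T'' → b b | ε.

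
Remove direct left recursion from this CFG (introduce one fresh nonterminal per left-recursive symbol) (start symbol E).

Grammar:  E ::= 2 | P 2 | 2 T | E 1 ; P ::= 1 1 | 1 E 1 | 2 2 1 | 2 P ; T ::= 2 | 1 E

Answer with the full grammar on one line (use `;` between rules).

E is directly left-recursive.
For E: α = {1}, β = {2, P 2, 2 T}. Rewrite as E → β E' and E' → α E' | ε.

E ::= 2 E' | P 2 E' | 2 T E'; P ::= 1 1 | 1 E 1 | 2 2 1 | 2 P; T ::= 2 | 1 E; E' ::= 1 E' | epsilon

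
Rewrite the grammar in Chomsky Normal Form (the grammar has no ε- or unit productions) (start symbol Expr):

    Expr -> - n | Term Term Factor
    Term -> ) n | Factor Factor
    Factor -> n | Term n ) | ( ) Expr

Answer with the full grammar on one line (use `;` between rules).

Expr -> X1 X2 | Term Y1; Term -> X3 X2 | Factor Factor; Factor -> n | Term Y2 | X4 Y3; X1 -> -; X2 -> n; X3 -> ); X4 -> (; Y1 -> Term Factor; Y2 -> X2 X3; Y3 -> X3 Expr

Introduce a nonterminal for each terminal appearing in a rule of length ≥ 2: X1 → -, X2 → n, X3 → ), X4 → (.
Binarize each right-hand side of length ≥ 3 by chaining fresh nonterminals (Y1, Y2, …): affected rules were Expr → Term Term Factor; Factor → Term X2 X3; Factor → X4 X3 Expr.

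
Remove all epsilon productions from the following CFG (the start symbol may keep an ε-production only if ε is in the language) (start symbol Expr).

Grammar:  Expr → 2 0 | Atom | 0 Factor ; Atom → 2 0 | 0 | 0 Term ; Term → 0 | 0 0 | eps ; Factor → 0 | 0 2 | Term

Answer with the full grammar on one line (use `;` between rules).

Expr → 2 0 | Atom | 0 Factor | 0; Atom → 2 0 | 0 | 0 Term; Term → 0 | 0 0; Factor → 0 | 0 2 | Term

The nullable symbols are {Factor, Term}.
ε ∉ L(G), so no ε-production is kept.
For each production, add variants omitting each subset of nullable occurrences: Expr → 0 Factor gives 0 Factor | 0.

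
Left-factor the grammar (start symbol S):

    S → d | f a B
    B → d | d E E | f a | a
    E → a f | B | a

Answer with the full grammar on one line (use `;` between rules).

S → d | f a B; B → f a | a | d B'; E → B | a E'; B' → ε | E E; E' → f | ε

B has alternatives sharing prefix 'd': factor to B → d B' with B' → ε | E E.
E has alternatives sharing prefix 'a': factor to E → a E' with E' → f | ε.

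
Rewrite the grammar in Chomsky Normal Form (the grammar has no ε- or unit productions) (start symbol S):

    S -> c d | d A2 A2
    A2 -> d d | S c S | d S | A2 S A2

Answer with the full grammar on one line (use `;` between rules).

S -> X1 X2 | X2 Y1; A2 -> X2 X2 | S Y2 | X2 S | A2 Y3; X1 -> c; X2 -> d; Y1 -> A2 A2; Y2 -> X1 S; Y3 -> S A2

Introduce a nonterminal for each terminal appearing in a rule of length ≥ 2: X1 → c, X2 → d.
Binarize each right-hand side of length ≥ 3 by chaining fresh nonterminals (Y1, Y2, …): affected rules were S → X2 A2 A2; A2 → S X1 S; A2 → A2 S A2.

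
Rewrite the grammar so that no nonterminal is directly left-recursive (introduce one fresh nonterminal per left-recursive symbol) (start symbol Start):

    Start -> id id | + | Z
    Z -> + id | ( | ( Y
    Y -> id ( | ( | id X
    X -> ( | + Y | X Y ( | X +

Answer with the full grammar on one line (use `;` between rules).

Start -> id id | + | Z; Z -> + id | ( | ( Y; Y -> id ( | ( | id X; X -> ( X1 | + Y X1; X1 -> Y ( X1 | + X1 | ε

X is directly left-recursive.
For X: α = {Y (, +}, β = {(, + Y}. Rewrite as X → β X1 and X1 → α X1 | ε.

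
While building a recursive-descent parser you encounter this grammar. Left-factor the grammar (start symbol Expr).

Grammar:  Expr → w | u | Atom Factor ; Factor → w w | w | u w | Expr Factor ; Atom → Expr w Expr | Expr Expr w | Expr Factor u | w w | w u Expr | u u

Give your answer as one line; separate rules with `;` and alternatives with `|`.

Factor has alternatives sharing prefix 'w': factor to Factor → w Factor1 with Factor1 → w | ε.
Atom has alternatives sharing prefix 'Expr': factor to Atom → Expr Atom1 with Atom1 → w Expr | Expr w | Factor u.
Atom has alternatives sharing prefix 'w': factor to Atom → w Atom2 with Atom2 → w | u Expr.

Expr → w | u | Atom Factor; Factor → u w | Expr Factor | w Factor1; Atom → u u | Expr Atom1 | w Atom2; Factor1 → w | eps; Atom1 → w Expr | Expr w | Factor u; Atom2 → w | u Expr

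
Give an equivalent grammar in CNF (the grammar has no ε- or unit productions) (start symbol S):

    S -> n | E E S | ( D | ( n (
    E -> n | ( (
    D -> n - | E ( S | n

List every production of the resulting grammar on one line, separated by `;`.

S -> n | E Y1 | X1 D | X1 Y2; E -> n | X1 X1; D -> X2 X3 | E Y3 | n; X1 -> (; X2 -> n; X3 -> -; Y1 -> E S; Y2 -> X2 X1; Y3 -> X1 S

Introduce a nonterminal for each terminal appearing in a rule of length ≥ 2: X1 → (, X2 → n, X3 → -.
Binarize each right-hand side of length ≥ 3 by chaining fresh nonterminals (Y1, Y2, …): affected rules were S → E E S; S → X1 X2 X1; D → E X1 S.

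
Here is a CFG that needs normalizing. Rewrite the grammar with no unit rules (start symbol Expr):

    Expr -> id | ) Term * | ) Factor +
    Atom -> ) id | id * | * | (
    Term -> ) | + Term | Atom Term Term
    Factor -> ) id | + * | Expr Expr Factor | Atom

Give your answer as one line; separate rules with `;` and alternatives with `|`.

Unit pairs: Factor ⇒* {Atom}.
Replace each nonterminal's rules with the union of the non-unit rules of every nonterminal it unit-derives.

Expr -> id | ) Term * | ) Factor +; Atom -> ) id | id * | * | (; Term -> ) | + Term | Atom Term Term; Factor -> ) id | id * | * | ( | + * | Expr Expr Factor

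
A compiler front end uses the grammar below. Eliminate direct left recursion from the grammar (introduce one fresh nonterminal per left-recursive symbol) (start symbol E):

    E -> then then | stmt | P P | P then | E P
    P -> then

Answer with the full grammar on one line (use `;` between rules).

E -> then then E' | stmt E' | P P E' | P then E'; P -> then; E' -> P E' | ε

Directly left-recursive nonterminal: E.
For E: α = {P}, β = {then then, stmt, P P, P then}. Rewrite as E → β E' and E' → α E' | ε.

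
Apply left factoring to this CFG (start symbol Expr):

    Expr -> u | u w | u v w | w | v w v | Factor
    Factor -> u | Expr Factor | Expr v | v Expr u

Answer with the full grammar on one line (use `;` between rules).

Expr -> w | v w v | Factor | u Expr1; Factor -> u | v Expr u | Expr Factor1; Expr1 -> ε | w | v w; Factor1 -> Factor | v

Expr has alternatives sharing prefix 'u': factor to Expr → u Expr1 with Expr1 → ε | w | v w.
Factor has alternatives sharing prefix 'Expr': factor to Factor → Expr Factor1 with Factor1 → Factor | v.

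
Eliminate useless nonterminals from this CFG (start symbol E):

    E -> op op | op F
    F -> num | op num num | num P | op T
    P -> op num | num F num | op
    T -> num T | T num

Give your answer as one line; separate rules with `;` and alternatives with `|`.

E -> op op | op F; F -> num | op num num | num P; P -> op num | num F num | op

Generating nonterminals: {E, F, P}.
Reachable from E after that: {E, F, P}.
Removed useless symbols: {T} and every production mentioning them.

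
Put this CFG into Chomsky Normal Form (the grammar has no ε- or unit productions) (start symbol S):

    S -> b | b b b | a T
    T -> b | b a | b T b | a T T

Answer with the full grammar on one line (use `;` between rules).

S -> b | X1 Y1 | X2 T; T -> b | X1 X2 | X1 Y2 | X2 Y3; X1 -> b; X2 -> a; Y1 -> X1 X1; Y2 -> T X1; Y3 -> T T

Introduce a nonterminal for each terminal appearing in a rule of length ≥ 2: X1 → b, X2 → a.
Binarize each right-hand side of length ≥ 3 by chaining fresh nonterminals (Y1, Y2, …): affected rules were S → X1 X1 X1; T → X1 T X1; T → X2 T T.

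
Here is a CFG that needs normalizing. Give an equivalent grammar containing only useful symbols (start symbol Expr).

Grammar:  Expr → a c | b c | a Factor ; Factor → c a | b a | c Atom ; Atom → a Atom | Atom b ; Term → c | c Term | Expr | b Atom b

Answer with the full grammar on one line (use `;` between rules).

Generating nonterminals: {Expr, Factor, Term}.
Reachable from Expr after that: {Expr, Factor}.
Removed useless symbols: {Atom, Term} and every production mentioning them.

Expr → a c | b c | a Factor; Factor → c a | b a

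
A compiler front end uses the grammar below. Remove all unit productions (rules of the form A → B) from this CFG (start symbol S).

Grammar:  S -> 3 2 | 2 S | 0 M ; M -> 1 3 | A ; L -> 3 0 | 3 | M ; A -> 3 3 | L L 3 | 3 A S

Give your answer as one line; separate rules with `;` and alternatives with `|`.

S -> 3 2 | 2 S | 0 M; M -> 3 3 | L L 3 | 3 A S | 1 3; L -> 3 0 | 3 | 3 3 | L L 3 | 3 A S | 1 3; A -> 3 3 | L L 3 | 3 A S

Unit pairs: L ⇒* {A, M}; M ⇒* {A}.
Replace each nonterminal's rules with the union of the non-unit rules of every nonterminal it unit-derives.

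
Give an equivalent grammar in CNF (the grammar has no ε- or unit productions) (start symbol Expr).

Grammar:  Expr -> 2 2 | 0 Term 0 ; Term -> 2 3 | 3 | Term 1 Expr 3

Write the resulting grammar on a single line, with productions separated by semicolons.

Introduce a nonterminal for each terminal appearing in a rule of length ≥ 2: X1 → 2, X2 → 0, X3 → 3, X4 → 1.
Binarize each right-hand side of length ≥ 3 by chaining fresh nonterminals (Y1, Y2, …): affected rules were Expr → X2 Term X2; Term → Term X4 Expr X3.

Expr -> X1 X1 | X2 Y1; Term -> X1 X3 | 3 | Term Y2; X1 -> 2; X2 -> 0; X3 -> 3; X4 -> 1; Y1 -> Term X2; Y2 -> X4 Y3; Y3 -> Expr X3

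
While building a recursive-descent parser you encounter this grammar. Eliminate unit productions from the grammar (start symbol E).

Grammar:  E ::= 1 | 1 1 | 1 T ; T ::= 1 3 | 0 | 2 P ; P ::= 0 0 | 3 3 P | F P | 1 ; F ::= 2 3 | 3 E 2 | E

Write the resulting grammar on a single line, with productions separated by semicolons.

Unit pairs: F ⇒* {E}.
Replace each nonterminal's rules with the union of the non-unit rules of every nonterminal it unit-derives.

E ::= 1 | 1 1 | 1 T; T ::= 1 3 | 0 | 2 P; P ::= 0 0 | 3 3 P | F P | 1; F ::= 1 | 1 1 | 1 T | 2 3 | 3 E 2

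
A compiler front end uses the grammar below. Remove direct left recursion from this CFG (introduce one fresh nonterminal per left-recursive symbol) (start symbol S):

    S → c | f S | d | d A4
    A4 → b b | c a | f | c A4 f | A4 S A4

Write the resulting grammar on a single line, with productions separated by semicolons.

S → c | f S | d | d A4; A4 → b b A4' | c a A4' | f A4' | c A4 f A4'; A4' → S A4 A4' | eps

Left recursion appears on A4.
For A4: α = {S A4}, β = {b b, c a, f, c A4 f}. Rewrite as A4 → β A4' and A4' → α A4' | ε.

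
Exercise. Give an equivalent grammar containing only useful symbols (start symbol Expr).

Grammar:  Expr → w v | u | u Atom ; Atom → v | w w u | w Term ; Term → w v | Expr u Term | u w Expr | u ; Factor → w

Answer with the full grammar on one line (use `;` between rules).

Generating nonterminals: {Atom, Expr, Factor, Term}.
Reachable from Expr after that: {Atom, Expr, Term}.
Removed useless symbols: {Factor} and every production mentioning them.

Expr → w v | u | u Atom; Atom → v | w w u | w Term; Term → w v | Expr u Term | u w Expr | u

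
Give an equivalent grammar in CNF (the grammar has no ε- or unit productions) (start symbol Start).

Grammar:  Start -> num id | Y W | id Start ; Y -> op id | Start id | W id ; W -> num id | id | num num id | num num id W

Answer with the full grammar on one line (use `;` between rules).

Introduce a nonterminal for each terminal appearing in a rule of length ≥ 2: X1 → num, X2 → id, X3 → op.
Binarize each right-hand side of length ≥ 3 by chaining fresh nonterminals (Y1, Y2, …): affected rules were W → X1 X1 X2; W → X1 X1 X2 W.

Start -> X1 X2 | Y W | X2 Start; Y -> X3 X2 | Start X2 | W X2; W -> X1 X2 | id | X1 Y1 | X1 Y2; X1 -> num; X2 -> id; X3 -> op; Y1 -> X1 X2; Y2 -> X1 Y3; Y3 -> X2 W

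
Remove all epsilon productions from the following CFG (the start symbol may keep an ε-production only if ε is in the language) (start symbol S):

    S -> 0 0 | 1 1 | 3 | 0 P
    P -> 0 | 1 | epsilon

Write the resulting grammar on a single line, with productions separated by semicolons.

S -> 0 0 | 1 1 | 3 | 0 P | 0; P -> 0 | 1

Nullable nonterminals: {P}.
ε ∉ L(G), so no ε-production is kept.
Expand every rule over subsets of its nullable positions: S → 0 P gives 0 P | 0.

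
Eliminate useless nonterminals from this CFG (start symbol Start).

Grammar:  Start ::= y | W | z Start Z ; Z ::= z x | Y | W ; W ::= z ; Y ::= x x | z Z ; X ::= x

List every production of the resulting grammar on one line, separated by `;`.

Start ::= y | W | z Start Z; Z ::= z x | Y | W; W ::= z; Y ::= x x | z Z

Generating nonterminals: {Start, W, X, Y, Z}.
Reachable from Start after that: {Start, W, Y, Z}.
Removed useless symbols: {X} and every production mentioning them.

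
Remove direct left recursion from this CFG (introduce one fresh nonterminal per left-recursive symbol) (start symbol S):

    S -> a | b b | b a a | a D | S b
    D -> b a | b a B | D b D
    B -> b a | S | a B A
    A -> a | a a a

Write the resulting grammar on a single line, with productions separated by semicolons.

Left recursion appears on S, D.
For S: α = {b}, β = {a, b b, b a a, a D}. Rewrite as S → β S' and S' → α S' | ε.
For D: α = {b D}, β = {b a, b a B}. Rewrite as D → β D' and D' → α D' | ε.

S -> a S' | b b S' | b a a S' | a D S'; D -> b a D' | b a B D'; B -> b a | S | a B A; A -> a | a a a; S' -> b S' | eps; D' -> b D D' | eps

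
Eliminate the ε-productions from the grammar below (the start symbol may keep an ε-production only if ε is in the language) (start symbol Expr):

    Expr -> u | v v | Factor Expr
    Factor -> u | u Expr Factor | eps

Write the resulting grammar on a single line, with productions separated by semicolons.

The nullable symbols are {Factor}.
ε ∉ L(G), so no ε-production is kept.
Expand every rule over subsets of its nullable positions: Factor → u Expr Factor gives u Expr Factor | u Expr.

Expr -> u | v v | Factor Expr; Factor -> u | u Expr Factor | u Expr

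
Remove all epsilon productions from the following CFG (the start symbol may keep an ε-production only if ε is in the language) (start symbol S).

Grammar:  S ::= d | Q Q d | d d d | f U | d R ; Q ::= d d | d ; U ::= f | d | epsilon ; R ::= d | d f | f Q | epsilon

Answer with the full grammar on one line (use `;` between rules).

Nullable set = {R, U}.
ε ∉ L(G), so no ε-production is kept.
Add the nullable-subset variants: S → f U gives f U | f.

S ::= d | Q Q d | d d d | f U | f | d R; Q ::= d d | d; U ::= f | d; R ::= d | d f | f Q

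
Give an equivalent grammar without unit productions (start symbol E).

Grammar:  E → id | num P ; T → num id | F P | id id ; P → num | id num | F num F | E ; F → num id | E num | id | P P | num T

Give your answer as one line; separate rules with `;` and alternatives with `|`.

Unit pairs: P ⇒* {E}.
Replace each nonterminal's rules with the union of the non-unit rules of every nonterminal it unit-derives.

E → id | num P; T → num id | F P | id id; P → id | num P | num | id num | F num F; F → num id | E num | id | P P | num T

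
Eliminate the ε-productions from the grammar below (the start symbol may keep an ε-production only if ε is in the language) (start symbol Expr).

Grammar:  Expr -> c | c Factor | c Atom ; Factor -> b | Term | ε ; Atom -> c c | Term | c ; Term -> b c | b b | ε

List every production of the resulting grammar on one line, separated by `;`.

Expr -> c | c Factor | c Atom; Factor -> b | Term; Atom -> c c | Term | c; Term -> b c | b b

The nullable symbols are {Atom, Factor, Term}.
ε ∉ L(G), so no ε-production is kept.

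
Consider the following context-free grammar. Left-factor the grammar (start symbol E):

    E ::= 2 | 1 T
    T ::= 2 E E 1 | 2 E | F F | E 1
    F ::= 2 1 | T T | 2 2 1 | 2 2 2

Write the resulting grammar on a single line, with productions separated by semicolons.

T has alternatives sharing prefix '2 E': factor to T → 2 E T' with T' → E 1 | ε.
F has alternatives sharing prefix '2': factor to F → 2 F' with F' → 1 | 2 1 | 2 2.
F' has alternatives sharing prefix '2': factor to F' → 2 F'' with F'' → 1 | 2.

E ::= 2 | 1 T; T ::= F F | E 1 | 2 E T'; F ::= T T | 2 F'; T' ::= E 1 | ε; F' ::= 1 | 2 F''; F'' ::= 1 | 2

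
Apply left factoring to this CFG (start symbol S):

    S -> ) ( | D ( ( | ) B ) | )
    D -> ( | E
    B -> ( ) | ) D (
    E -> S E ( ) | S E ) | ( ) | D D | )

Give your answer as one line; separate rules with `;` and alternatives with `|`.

S has alternatives sharing prefix ')': factor to S → ) S' with S' → ( | B ) | ε.
E has alternatives sharing prefix 'S E': factor to E → S E E' with E' → ( ) | ).

S -> D ( ( | ) S'; D -> ( | E; B -> ( ) | ) D (; E -> ( ) | D D | ) | S E E'; S' -> ( | B ) | ε; E' -> ( ) | )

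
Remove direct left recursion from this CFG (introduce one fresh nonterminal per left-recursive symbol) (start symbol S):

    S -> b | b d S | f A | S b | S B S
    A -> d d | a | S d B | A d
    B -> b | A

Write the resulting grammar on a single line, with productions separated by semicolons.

Left recursion appears on S, A.
For S: α = {b, B S}, β = {b, b d S, f A}. Rewrite as S → β S' and S' → α S' | ε.
For A: α = {d}, β = {d d, a, S d B}. Rewrite as A → β A' and A' → α A' | ε.

S -> b S' | b d S S' | f A S'; A -> d d A' | a A' | S d B A'; B -> b | A; S' -> b S' | B S S' | ε; A' -> d A' | ε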